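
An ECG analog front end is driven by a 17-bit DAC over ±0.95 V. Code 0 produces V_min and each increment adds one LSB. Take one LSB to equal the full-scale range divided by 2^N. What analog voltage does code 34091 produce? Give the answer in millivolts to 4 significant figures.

-455.8 mV

Range = 0.95 − (-0.95) = 1.9 V. LSB = 1.9 V / 2^17.
V_out = -0.95 + 34091 × (1.9/131072) V
      = -0.95 + 0.494178 = -0.455822 V.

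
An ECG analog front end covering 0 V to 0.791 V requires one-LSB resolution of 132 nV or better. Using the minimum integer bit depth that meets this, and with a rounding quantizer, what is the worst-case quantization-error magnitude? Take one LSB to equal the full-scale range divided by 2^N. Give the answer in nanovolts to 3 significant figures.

Span = 0.791 V.
0.791 V / 132 nV = 5.992e6. Since 2^22 = 4194304 and 2^23 = 8388608, N = 23.
LSB = 0.791 V ÷ 2^23 = 0.791/8388608 V = 94.295 nV.
|e|_max = LSB/2 = 47.1 nV.

47.1 nV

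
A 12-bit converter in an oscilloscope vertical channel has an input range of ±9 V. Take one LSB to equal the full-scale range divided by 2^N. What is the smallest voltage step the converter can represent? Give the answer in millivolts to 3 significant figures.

4.39 mV

Full-scale range = 9 V − (-9 V) = 18 V.
Number of codes = 2^12 = 4096.
LSB = 18 V ÷ 2^12 = 18/4096 V = 4.39 mV.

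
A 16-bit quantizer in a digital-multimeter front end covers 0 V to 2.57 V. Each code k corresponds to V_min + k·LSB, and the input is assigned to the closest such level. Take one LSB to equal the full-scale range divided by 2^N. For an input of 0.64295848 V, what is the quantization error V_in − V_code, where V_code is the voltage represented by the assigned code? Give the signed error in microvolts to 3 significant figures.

−12.1 µV

Span = 2.57 V. LSB = 2.57 V / 2^16 ≈ 39.22 µV.
(V_in − V_min)/LSB = (0.64295848 − (0)) × 65536/2.57 = 16395.6914 → nearest code k = 16396.
Reconstructed level: 0 + 16396 × 2.57/65536 V = 0.64297058105 V.
V_in − V_code = 0.64295848 − (0.64297058105) = −12.1 µV.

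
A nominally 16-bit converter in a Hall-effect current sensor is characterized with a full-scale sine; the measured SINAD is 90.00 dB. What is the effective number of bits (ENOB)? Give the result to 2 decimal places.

Inverting SNR = 6.02 N + 1.76: N_eff = (90.00 − 1.76)/6.02 = 14.6578.

14.66 bits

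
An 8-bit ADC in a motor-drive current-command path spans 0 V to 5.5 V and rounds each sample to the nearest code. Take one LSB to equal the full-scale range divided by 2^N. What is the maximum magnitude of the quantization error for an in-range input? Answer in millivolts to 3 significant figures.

10.7 mV

Full-scale range = 5.5 V.
Step size = 5.5/256 V = 21.484 mV.
|e|_max = LSB/2 = 10.7 mV.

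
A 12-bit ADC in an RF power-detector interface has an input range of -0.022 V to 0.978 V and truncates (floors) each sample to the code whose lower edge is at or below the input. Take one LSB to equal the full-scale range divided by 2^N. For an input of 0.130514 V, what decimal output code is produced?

624

Span: 0.978 V − (-0.022 V) = 1 V. LSB = 1 V / 2^12 ≈ 244.1 µV.
(V_in − V_min) × 2^12/range = (0.130514 − (-0.022)) × 4096/1 = 624.697.
Floor → code = 624.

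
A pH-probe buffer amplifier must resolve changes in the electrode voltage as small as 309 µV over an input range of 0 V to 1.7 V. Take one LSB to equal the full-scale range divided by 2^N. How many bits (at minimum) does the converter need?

13 bits

Span = 1.7 V.
1.7 V / 309 µV = 5502. Since 2^12 = 4096 and 2^13 = 8192, N = 13.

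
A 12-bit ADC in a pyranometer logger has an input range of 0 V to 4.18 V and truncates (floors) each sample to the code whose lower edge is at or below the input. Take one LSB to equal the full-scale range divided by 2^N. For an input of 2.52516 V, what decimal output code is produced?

V_FS = 4.18 V. LSB = 4.18 V / 2^12 ≈ 1.021 mV.
V_in − V_min = 2.52516 − (0) = 2.52516 V.
Divide by LSB: 2.52516 × 4096/4.18 = 2474.4152.
Truncating gives code 2474.

2474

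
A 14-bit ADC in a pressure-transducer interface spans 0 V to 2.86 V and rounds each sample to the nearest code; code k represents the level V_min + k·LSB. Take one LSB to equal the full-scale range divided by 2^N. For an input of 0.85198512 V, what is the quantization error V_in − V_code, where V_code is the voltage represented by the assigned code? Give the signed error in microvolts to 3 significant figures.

Full-scale range = 2.86 V. LSB = 2.86 V / 2^14 ≈ 174.6 µV.
(V_in − V_min)/LSB = (0.85198512 − (0)) × 16384/2.86 = 4880.7427 → nearest code k = 4881.
Reconstructed level: 0 + 4881 × 2.86/16384 V = 0.85203002930 V.
e = 0.85198512 − (0.85203002930) = −44.9 µV.

−44.9 µV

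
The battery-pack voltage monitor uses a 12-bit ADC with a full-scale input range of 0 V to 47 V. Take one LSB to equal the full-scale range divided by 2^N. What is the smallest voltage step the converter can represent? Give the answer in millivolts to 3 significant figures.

11.5 mV

Full-scale range = 47 V.
2^12 = 4096 levels.
Step size = 47/4096 V = 11.5 mV.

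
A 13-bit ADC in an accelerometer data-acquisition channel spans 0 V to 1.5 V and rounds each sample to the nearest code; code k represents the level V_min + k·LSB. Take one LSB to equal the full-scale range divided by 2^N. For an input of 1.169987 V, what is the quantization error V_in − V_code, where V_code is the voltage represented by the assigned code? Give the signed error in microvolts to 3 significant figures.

−56.9 µV

Range is 1.5 V. LSB = 1.5 V / 2^13 ≈ 183.1 µV.
Position in LSBs: (1.169987 − (0)) × 8192/1.5 = 6389.6890; rounding gives k = 6390.
V_code = 0 + (6390/8192) × 1.5 = 1.170043945 V.
V_in − V_code = 1.169987 − (1.170043945) = −56.9 µV.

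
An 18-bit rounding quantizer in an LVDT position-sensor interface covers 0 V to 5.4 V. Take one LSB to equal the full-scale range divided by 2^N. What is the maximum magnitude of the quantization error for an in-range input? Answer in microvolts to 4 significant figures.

Range is 5.4 V.
Step size = 5.4/262144 V = 20.5994 µV.
|e|_max = LSB/2 = 10.30 µV.

10.30 µV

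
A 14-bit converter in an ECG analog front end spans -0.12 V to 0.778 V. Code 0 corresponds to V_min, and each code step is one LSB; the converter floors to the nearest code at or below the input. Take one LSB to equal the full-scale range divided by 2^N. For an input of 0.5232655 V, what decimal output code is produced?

Range = 0.778 − (-0.12) = 0.898 V. LSB = 0.898 V / 2^14 ≈ 54.81 µV.
code = ⌊(V_in − V_min)/LSB⌋ = ⌊(V_in − V_min) × 2^14 / range⌋
     = ⌊(0.5232655 − (-0.12)) × 16384 / 0.898⌋ = ⌊0.6432655 × 16384/0.898⌋
     = ⌊11736.372⌋ = 11736.

11736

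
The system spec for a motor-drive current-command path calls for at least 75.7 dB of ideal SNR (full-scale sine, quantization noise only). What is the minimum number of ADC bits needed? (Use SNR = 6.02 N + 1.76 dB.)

13 bits

6.02 N + 1.76 ≥ 75.7 gives N ≥ 12.282, so the minimum integer is 13.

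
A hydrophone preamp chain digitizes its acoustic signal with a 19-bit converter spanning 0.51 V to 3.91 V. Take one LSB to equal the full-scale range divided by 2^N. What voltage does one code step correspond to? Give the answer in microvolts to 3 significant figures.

6.48 µV

Span: 3.91 V − (0.51 V) = 3.4 V.
2^19 = 524288 levels.
One LSB is 3.4 V / 524288 = 6.48 µV.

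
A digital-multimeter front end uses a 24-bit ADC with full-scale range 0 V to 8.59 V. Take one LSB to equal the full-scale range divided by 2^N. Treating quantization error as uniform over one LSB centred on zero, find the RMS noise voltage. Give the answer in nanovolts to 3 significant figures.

148 nV

Range is 8.59 V.
Step size = 8.59/16777216 V = 0.51200 µV.
For a uniform distribution on [−LSB/2, +LSB/2], V_rms = LSB/√12 = 0.51200 µV/3.4641 = 148 nV.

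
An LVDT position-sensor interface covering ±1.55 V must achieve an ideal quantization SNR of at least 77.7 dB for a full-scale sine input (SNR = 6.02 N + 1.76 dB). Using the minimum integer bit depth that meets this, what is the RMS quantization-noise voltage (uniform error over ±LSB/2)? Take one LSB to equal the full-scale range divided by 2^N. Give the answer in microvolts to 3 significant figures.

109 µV

Range = 1.55 − (-1.55) = 3.1 V.
6.02 N + 1.76 ≥ 77.7 gives N ≥ 12.615, so the minimum integer is 13.
One LSB is 3.1 V / 8192 = 378.42 µV.
σ_q = LSB/√12 = 378.42 µV/3.4641 = 109 µV.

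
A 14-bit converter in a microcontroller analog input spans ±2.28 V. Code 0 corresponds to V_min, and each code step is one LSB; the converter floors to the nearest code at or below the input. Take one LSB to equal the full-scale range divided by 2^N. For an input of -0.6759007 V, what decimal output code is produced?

5763

Full-scale range = 2.28 V − (-2.28 V) = 4.56 V. LSB = 4.56 V / 2^14 ≈ 278.3 µV.
(V_in − V_min) × 2^14/range = (-0.6759007 − (-2.28)) × 16384/4.56 = 5763.501.
Floor → code = 5763.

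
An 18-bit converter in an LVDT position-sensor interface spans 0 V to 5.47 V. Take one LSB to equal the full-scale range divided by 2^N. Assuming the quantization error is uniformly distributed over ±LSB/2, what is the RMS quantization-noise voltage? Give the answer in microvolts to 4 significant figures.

Range is 5.47 V.
Step size = 5.47/262144 V = 20.8664 µV.
RMS of a uniform error over width LSB is LSB/√12 = 6.024 µV.

6.024 µV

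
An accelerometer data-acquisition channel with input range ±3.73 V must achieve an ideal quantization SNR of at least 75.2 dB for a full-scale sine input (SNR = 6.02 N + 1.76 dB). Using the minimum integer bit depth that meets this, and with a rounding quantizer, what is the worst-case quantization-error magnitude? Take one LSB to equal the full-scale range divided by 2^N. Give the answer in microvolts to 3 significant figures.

Span: 3.73 V − (-3.73 V) = 7.46 V.
6.02 N + 1.76 ≥ 75.2 gives N ≥ 12.199, so the minimum integer is 13.
LSB = 7.46 V / 2^13 = 0.91064 mV.
|e|_max = LSB/2 = 455 µV.

455 µV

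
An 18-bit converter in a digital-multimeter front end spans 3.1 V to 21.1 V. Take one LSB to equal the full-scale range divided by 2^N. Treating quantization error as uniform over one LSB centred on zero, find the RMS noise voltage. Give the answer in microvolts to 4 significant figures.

Range = 21.1 − (3.1) = 18 V.
Step size = 18/262144 V = 68.6646 µV.
σ_q = LSB/√12 = 68.6646 µV/3.4641 = 19.82 µV.

19.82 µV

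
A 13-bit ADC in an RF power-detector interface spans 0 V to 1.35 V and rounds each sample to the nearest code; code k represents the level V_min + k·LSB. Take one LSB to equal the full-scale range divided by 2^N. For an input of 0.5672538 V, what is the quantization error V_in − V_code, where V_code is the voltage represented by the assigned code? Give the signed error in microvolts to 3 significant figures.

+29.7 µV

Full-scale range = 1.35 V. LSB = 1.35 V / 2^13 ≈ 164.8 µV.
(V_in − V_min)/LSB = (0.5672538 − (0)) × 8192/1.35 = 3442.1801 → nearest code k = 3442.
Reconstructed level: 0 + 3442 × 1.35/8192 V = 0.5672241211 V.
V_in − V_code = 0.5672538 − (0.5672241211) = +29.7 µV.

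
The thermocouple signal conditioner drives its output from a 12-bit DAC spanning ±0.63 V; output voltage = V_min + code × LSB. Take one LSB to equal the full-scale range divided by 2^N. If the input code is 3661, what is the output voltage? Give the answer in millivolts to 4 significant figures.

496.2 mV

Full-scale range = 0.63 V − (-0.63 V) = 1.26 V. LSB = 1.26 V / 2^12.
V_out = -0.63 + 3661 × (1.26/4096) V
      = -0.63 + 1.12619 = 0.496187 V.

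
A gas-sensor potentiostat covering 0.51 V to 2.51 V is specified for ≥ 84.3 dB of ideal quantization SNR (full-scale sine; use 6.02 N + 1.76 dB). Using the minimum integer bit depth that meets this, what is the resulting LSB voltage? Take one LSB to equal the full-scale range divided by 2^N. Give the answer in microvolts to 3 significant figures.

Span: 2.51 V − (0.51 V) = 2 V.
Required N = ⌈(84.3 − 1.76)/6.02⌉ = ⌈13.711⌉ = 14.
LSB = 2 V / 2^14 = 122 µV.

122 µV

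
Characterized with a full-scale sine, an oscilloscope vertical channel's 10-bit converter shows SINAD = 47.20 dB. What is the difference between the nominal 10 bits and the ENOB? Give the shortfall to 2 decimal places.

N_eff = (47.20 − 1.76)/6.02 = 7.5482 bits.
10 − 7.5482 = 2.45 bits below nominal.

2.45 bits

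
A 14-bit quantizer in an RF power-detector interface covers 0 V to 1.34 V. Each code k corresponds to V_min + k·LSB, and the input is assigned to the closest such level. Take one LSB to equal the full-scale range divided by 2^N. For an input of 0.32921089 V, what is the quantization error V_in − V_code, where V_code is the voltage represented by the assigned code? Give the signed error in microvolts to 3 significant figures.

V_FS = 1.34 V. LSB = 1.34 V / 2^14 ≈ 81.79 µV.
(0.32921089 − (0)) / LSB = 0.32921089 × 16384/1.34 = 4025.2173. Nearest integer: k = 4025.
V_code = 0 + (4025/16384) × 1.34 = 0.32919311523 V.
V_in − V_code = 0.32921089 − (0.32919311523) = +17.8 µV.

+17.8 µV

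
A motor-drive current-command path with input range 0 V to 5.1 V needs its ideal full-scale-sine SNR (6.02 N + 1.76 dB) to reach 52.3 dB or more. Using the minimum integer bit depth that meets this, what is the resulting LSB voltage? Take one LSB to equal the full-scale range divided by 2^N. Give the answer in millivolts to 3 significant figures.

Range is 5.1 V.
Required N = ⌈(52.3 − 1.76)/6.02⌉ = ⌈8.395⌉ = 9.
LSB = 5.1 V ÷ 2^9 = 5.1/512 V = 9.96 mV.

9.96 mV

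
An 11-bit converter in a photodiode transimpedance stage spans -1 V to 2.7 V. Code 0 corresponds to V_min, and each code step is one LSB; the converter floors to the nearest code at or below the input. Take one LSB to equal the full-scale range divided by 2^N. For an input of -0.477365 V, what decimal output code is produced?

The full-scale span is 2.7 − (-1) = 3.7 V. LSB = 3.7 V / 2^11 ≈ 1.807 mV.
V_in − V_min = -0.477365 − (-1) = 0.522635 V.
Divide by LSB: 0.522635 × 2048/3.7 = 289.2855.
Truncating gives code 289.

289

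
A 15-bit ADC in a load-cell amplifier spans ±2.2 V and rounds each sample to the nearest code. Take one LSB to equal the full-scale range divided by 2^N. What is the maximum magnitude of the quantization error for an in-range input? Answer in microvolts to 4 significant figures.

67.14 µV

The full-scale span is 2.2 − (-2.2) = 4.4 V.
One LSB is 4.4 V / 32768 = 134.277 µV.
Worst-case error for round-to-nearest is half an LSB: 67.14 µV.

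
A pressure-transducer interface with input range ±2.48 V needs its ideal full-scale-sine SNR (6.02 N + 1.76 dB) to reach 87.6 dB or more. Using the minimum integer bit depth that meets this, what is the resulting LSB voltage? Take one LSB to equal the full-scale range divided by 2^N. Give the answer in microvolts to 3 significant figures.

151 µV

Full-scale range = 2.48 V − (-2.48 V) = 4.96 V.
Required N = ⌈(87.6 − 1.76)/6.02⌉ = ⌈14.259⌉ = 15.
One LSB is 4.96 V / 32768 = 151 µV.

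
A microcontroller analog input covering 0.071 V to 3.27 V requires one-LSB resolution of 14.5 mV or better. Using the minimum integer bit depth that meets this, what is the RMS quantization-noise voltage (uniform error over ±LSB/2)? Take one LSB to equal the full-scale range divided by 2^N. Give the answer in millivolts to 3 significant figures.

3.61 mV

Range = 3.27 − (0.071) = 3.199 V.
Need 2^N ≥ 3.199 V / 14.5 mV = 220.6 → N_min = 8.
One LSB is 3.199 V / 256 = 12.496 mV.
RMS noise = LSB/√12 = 3.61 mV.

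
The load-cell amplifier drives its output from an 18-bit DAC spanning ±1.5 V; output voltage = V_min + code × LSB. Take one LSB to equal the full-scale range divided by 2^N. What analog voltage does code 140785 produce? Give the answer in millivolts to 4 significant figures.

Range = 1.5 − (-1.5) = 3 V. LSB = 3 V / 2^18.
V_out = -1.5 + 140785 × (3/262144) V
      = -1.5 + 1.61116 = 0.111156 V.

111.2 mV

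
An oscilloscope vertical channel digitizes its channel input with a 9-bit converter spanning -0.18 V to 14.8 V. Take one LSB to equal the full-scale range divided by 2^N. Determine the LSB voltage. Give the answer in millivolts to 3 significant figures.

29.3 mV

Range = 14.8 − (-0.18) = 14.98 V.
There are 2^9 = 512 steps.
One LSB is 14.98 V / 512 = 29.3 mV.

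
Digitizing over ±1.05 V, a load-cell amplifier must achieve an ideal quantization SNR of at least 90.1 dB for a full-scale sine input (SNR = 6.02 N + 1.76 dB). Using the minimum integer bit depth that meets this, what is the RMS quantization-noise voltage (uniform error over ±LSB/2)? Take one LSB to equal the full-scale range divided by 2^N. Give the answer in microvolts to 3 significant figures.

Full-scale range = 1.05 V − (-1.05 V) = 2.1 V.
Solving 6.02 N ≥ 90.1 − 1.76: N ≥ 14.674. Round up → N = 15.
LSB = 2.1 V / 2^15 = 64.087 µV.
σ_q = LSB/√12 = 64.087 µV/3.4641 = 18.5 µV.

18.5 µV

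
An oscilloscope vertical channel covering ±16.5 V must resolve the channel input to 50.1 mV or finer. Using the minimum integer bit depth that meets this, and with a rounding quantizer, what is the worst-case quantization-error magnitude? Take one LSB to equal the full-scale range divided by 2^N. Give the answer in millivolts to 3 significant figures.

Span: 16.5 V − (-16.5 V) = 33 V.
33 V / 50.1 mV = 658.7. Since 2^9 = 512 and 2^10 = 1024, N = 10.
LSB = 33 V / 2^10 = 32.227 mV.
|e|_max = LSB/2 = 16.1 mV.

16.1 mV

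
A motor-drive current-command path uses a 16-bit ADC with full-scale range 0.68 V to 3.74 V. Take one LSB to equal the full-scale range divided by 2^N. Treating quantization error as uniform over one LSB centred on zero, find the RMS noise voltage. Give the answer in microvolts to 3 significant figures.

The full-scale span is 3.74 − (0.68) = 3.06 V.
LSB = 3.06 V ÷ 2^16 = 3.06/65536 V = 46.692 µV.
σ_q = LSB/√12 = 46.692 µV/3.4641 = 13.5 µV.

13.5 µV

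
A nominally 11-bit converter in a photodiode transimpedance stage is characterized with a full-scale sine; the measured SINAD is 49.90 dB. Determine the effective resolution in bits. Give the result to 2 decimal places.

ENOB = (SINAD − 1.76) / 6.02 = (49.90 − 1.76) / 6.02 = 48.14 / 6.02 = 7.9967.

8.00 bits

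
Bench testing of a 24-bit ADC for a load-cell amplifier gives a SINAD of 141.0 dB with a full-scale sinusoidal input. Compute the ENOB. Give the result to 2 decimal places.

23.13 bits

Inverting SNR = 6.02 N + 1.76: N_eff = (141.0 − 1.76)/6.02 = 23.1296.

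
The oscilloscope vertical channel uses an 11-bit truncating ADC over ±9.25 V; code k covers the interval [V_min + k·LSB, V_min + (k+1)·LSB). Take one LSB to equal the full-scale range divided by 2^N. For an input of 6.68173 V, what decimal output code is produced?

The full-scale span is 9.25 − (-9.25) = 18.5 V. LSB = 18.5 V / 2^11 ≈ 9.033 mV.
V_in − V_min = 6.68173 − (-9.25) = 15.93173 V.
Divide by LSB: 15.93173 × 2048/18.5 = 1763.6856.
Truncating gives code 1763.

1763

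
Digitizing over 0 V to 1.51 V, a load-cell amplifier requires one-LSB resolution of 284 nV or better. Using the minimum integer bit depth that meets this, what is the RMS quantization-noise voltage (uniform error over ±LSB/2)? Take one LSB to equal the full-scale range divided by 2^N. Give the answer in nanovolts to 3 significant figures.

Full-scale range = 1.51 V.
Need 2^N ≥ 1.51 V / 284 nV = 5.317e6 → N_min = 23.
LSB = 1.51 V ÷ 2^23 = 1.51/8388608 V = 180.01 nV.
RMS noise = LSB/√12 = 52.0 nV.

52.0 nV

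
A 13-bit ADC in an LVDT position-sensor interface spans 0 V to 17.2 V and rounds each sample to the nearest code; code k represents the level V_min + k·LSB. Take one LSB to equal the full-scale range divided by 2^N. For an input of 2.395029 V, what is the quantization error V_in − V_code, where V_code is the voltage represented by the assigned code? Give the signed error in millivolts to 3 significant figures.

Span = 17.2 V. LSB = 17.2 V / 2^13 ≈ 2.100 mV.
(2.395029 − (0)) / LSB = 2.395029 × 8192/17.2 = 1140.7022. Nearest integer: k = 1141.
V_code = 0 + (1141/8192) × 17.2 = 2.395654297 V.
Error = V_in − V_code = 2.395029 − (2.395654297) = −0.625 mV.

−0.625 mV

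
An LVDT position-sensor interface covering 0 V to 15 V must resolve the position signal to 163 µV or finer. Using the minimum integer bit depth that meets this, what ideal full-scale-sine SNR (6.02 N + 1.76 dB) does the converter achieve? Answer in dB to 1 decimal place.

104.1 dB

Range is 15 V.
Need 2^N ≥ 15 V / 163 µV = 92020 → N_min = 17.
SNR = 6.02 × 17 + 1.76 = 104.10 dB.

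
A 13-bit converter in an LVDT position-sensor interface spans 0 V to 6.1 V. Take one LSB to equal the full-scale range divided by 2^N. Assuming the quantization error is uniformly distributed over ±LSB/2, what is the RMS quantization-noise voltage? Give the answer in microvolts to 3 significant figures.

215 µV

Span = 6.1 V.
LSB = 6.1 V ÷ 2^13 = 6.1/8192 V = 0.74463 mV.
For a uniform distribution on [−LSB/2, +LSB/2], V_rms = LSB/√12 = 0.74463 mV/3.4641 = 215 µV.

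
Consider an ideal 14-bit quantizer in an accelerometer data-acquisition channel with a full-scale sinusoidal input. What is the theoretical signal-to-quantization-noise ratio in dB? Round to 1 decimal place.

Ideal quantization SNR: 6.02 × 14 + 1.76 dB = 86.0 dB.

86.0 dB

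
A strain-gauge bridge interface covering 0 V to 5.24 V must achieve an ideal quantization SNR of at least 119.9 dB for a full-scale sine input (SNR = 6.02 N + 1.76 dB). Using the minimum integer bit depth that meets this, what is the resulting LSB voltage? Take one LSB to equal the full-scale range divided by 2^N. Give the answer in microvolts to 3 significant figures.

Full-scale range = 5.24 V.
Required N = ⌈(119.9 − 1.76)/6.02⌉ = ⌈19.625⌉ = 20.
LSB = 5.24 V ÷ 2^20 = 5.24/1048576 V = 5.00 µV.

5.00 µV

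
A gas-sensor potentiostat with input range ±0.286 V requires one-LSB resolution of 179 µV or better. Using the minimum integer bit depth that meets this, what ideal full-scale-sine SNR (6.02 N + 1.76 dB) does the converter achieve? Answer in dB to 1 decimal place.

74.0 dB

The full-scale span is 0.286 − (-0.286) = 0.572 V.
Need 2^N ≥ 0.572 V / 179 µV = 3196 → N_min = 12.
6.02(12) + 1.76 = 74.00 dB.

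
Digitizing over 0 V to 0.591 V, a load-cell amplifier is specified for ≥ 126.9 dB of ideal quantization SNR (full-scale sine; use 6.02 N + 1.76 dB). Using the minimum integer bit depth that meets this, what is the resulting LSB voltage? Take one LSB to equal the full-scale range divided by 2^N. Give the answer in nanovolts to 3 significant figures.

282 nV

Span = 0.591 V.
Required N = ⌈(126.9 − 1.76)/6.02⌉ = ⌈20.787⌉ = 21.
One LSB is 0.591 V / 2097152 = 282 nV.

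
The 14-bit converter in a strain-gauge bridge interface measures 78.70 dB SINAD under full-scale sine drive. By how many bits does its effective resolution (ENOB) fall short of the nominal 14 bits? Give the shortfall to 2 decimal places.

Effective bits = (78.70 − 1.76)/6.02 = 12.7807.
14 − 12.7807 = 1.22 bits below nominal.

1.22 bits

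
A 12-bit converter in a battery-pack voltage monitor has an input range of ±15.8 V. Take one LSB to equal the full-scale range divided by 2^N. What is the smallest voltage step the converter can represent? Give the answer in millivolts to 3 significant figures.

7.71 mV

The full-scale span is 15.8 − (-15.8) = 31.6 V.
Number of codes = 2^12 = 4096.
LSB = 31.6 V / 2^12 = 7.71 mV.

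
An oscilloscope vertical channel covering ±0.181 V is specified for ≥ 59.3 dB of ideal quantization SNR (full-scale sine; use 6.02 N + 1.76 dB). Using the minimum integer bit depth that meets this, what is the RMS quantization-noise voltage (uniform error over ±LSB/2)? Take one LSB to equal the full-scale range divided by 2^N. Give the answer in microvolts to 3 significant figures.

102 µV

Span: 0.181 V − (-0.181 V) = 0.362 V.
N ≥ (59.3 − 1.76)/6.02 = 9.558 → N_min = 10.
LSB = 0.362 V / 2^10 = 353.52 µV.
RMS noise = LSB/√12 = 102 µV.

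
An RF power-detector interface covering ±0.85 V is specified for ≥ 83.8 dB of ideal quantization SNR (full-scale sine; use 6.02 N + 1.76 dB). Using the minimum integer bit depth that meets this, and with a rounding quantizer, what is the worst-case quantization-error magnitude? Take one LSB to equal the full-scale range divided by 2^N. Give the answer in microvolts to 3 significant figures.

Range = 0.85 − (-0.85) = 1.7 V.
Solving 6.02 N ≥ 83.8 − 1.76: N ≥ 13.628. Round up → N = 14.
Step size = 1.7/16384 V = 103.76 µV.
Max error for round-to-nearest is LSB/2 = 51.9 µV.

51.9 µV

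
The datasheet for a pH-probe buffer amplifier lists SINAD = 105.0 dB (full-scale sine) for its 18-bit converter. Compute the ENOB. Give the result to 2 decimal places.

Inverting SNR = 6.02 N + 1.76: N_eff = (105.0 − 1.76)/6.02 = 17.1495.

17.15 bits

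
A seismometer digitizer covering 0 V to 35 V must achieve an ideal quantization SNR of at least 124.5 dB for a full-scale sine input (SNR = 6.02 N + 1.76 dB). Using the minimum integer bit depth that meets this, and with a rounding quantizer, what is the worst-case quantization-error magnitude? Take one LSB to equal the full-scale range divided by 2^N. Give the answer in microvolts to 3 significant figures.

8.34 µV

V_FS = 35 V.
6.02 N + 1.76 ≥ 124.5 gives N ≥ 20.389, so the minimum integer is 21.
LSB = 35 V / 2^21 = 16.689 µV.
Half an LSB is 8.34 µV.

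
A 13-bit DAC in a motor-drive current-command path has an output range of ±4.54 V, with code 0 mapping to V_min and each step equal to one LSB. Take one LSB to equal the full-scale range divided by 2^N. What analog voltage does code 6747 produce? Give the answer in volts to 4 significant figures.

Full-scale range = 4.54 V − (-4.54 V) = 9.08 V. LSB = 9.08 V / 2^13.
V_out = V_min + code × LSB = -4.54 V + 6747 × 9.08 V / 8192
      = -4.54 + 7.47836 = 2.93836 V.

2.938 V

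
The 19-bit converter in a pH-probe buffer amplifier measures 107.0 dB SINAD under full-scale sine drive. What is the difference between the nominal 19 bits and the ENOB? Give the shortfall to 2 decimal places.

1.52 bits

N_eff = (107.0 − 1.76)/6.02 = 17.4817 bits.
Lost resolution: 19 − 17.4817 = 1.5183 bits.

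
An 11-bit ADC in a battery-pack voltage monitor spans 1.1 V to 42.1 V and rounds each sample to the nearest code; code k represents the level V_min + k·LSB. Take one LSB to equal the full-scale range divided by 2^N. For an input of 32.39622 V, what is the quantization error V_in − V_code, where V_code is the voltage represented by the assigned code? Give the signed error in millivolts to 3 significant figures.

Range = 42.1 − (1.1) = 41 V. LSB = 41 V / 2^11 ≈ 20.02 mV.
Position in LSBs: (32.39622 − (1.1)) × 2048/41 = 1563.2844; rounding gives k = 1563.
V_code = 1.1 + (1563/2048) × 41 = 32.39052734 V.
V_in − V_code = 32.39622 − (32.39052734) = +5.69 mV.

+5.69 mV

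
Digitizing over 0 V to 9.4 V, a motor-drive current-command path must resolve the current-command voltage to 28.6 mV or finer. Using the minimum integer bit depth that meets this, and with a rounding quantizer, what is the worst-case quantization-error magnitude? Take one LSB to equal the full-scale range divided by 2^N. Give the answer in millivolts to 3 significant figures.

9.18 mV

Span = 9.4 V.
9.4 V / 28.6 mV = 328.7. Since 2^8 = 256 and 2^9 = 512, N = 9.
LSB = 9.4 V ÷ 2^9 = 9.4/512 V = 18.359 mV.
Max error for round-to-nearest is LSB/2 = 9.18 mV.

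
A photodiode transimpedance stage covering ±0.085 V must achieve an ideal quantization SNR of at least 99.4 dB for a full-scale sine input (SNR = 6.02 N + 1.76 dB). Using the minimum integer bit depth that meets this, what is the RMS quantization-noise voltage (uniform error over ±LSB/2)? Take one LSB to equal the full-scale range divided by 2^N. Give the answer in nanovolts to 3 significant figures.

374 nV

Full-scale range = 0.085 V − (-0.085 V) = 0.17 V.
N ≥ (99.4 − 1.76)/6.02 = 16.219 → N_min = 17.
LSB = 0.17 V ÷ 2^17 = 0.17/131072 V = 1.2970 µV.
RMS noise = LSB/√12 = 374 nV.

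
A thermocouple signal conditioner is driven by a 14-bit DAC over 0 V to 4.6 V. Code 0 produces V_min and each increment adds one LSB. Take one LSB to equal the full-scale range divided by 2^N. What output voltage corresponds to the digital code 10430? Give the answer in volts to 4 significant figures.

Span = 4.6 V. LSB = 4.6 V / 2^14.
V_out = V_min + code × LSB = 0 V + 10430 × 4.6 V / 16384
      = 0 + 2.92834 = 2.92834 V.

2.928 V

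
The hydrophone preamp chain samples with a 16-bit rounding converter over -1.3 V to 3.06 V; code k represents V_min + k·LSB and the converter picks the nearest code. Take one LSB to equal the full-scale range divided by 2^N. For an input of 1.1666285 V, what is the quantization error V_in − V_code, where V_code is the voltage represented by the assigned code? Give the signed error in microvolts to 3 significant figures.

+24.5 µV

Range = 3.06 − (-1.3) = 4.36 V. LSB = 4.36 V / 2^16 ≈ 66.53 µV.
Position in LSBs: (1.1666285 − (-1.3)) × 65536/4.36 = 37076.3682; rounding gives k = 37076.
V_code = V_min + k × range/2^16 = -1.3 + 37076 × 4.36/65536 = 1.1666040039 V.
V_in − V_code = 1.1666285 − (1.1666040039) = +24.5 µV.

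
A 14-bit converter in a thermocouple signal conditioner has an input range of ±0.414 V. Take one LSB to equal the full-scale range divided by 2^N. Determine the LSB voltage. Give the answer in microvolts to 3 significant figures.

50.5 µV

Range = 0.414 − (-0.414) = 0.828 V.
2^14 = 16384 levels.
Step size = 0.828/16384 V = 50.5 µV.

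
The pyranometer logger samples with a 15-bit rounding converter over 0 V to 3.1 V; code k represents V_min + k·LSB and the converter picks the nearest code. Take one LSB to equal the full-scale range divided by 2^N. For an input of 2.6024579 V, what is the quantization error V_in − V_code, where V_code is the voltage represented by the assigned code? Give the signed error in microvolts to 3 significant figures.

Span = 3.1 V. LSB = 3.1 V / 2^15 ≈ 94.60 µV.
(V_in − V_min)/LSB = (2.6024579 − (0)) × 32768/3.1 = 27508.8195 → nearest code k = 27509.
V_code = V_min + k × range/2^15 = 0 + 27509 × 3.1/32768 = 2.6024749756 V.
V_in − V_code = 2.6024579 − (2.6024749756) = −17.1 µV.

−17.1 µV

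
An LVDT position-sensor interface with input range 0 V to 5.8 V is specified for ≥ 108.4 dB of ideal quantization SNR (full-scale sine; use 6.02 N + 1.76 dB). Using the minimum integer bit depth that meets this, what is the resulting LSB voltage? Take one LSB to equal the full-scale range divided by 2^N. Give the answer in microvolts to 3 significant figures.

22.1 µV

V_FS = 5.8 V.
6.02 N + 1.76 ≥ 108.4 gives N ≥ 17.714, so the minimum integer is 18.
LSB = 5.8 V ÷ 2^18 = 5.8/262144 V = 22.1 µV.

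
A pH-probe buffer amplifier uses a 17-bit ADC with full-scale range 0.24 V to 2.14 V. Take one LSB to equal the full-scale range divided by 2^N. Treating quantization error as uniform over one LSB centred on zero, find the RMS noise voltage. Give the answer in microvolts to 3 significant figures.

Span: 2.14 V − (0.24 V) = 1.9 V.
Step size = 1.9/131072 V = 14.496 µV.
For a uniform distribution on [−LSB/2, +LSB/2], V_rms = LSB/√12 = 14.496 µV/3.4641 = 4.18 µV.

4.18 µV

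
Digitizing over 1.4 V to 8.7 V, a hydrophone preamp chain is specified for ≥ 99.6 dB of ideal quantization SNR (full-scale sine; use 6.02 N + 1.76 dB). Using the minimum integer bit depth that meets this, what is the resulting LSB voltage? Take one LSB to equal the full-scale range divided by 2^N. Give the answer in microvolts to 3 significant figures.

55.7 µV

The full-scale span is 8.7 − (1.4) = 7.3 V.
6.02 N + 1.76 ≥ 99.6 gives N ≥ 16.252, so the minimum integer is 17.
One LSB is 7.3 V / 131072 = 55.7 µV.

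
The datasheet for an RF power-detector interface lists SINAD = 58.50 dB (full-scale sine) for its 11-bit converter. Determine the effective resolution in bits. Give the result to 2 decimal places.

Inverting SNR = 6.02 N + 1.76: N_eff = (58.50 − 1.76)/6.02 = 9.4252.

9.43 bits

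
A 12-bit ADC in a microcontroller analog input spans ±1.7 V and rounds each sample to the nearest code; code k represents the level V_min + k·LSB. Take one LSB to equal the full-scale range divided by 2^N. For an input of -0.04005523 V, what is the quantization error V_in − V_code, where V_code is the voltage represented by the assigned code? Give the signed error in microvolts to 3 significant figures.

The full-scale span is 1.7 − (-1.7) = 3.4 V. LSB = 3.4 V / 2^12 ≈ 0.8301 mV.
(V_in − V_min)/LSB = (-0.04005523 − (-1.7)) × 4096/3.4 = 1999.7452 → nearest code k = 2000.
V_code = -1.7 + (2000/4096) × 3.4 = -0.03984375000 V.
V_in − V_code = -0.04005523 − (-0.03984375000) = −211 µV.

−211 µV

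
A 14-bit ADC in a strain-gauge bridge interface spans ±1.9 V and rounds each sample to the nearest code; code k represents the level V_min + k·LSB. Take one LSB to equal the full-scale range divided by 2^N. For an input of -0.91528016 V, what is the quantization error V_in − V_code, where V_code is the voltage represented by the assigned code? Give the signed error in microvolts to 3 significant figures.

−70.2 µV

The full-scale span is 1.9 − (-1.9) = 3.8 V. LSB = 3.8 V / 2^14 ≈ 231.9 µV.
(V_in − V_min)/LSB = (-0.91528016 − (-1.9)) × 16384/3.8 = 4245.6973 → nearest code k = 4246.
V_code = V_min + k × range/2^14 = -1.9 + 4246 × 3.8/16384 = -0.91520996094 V.
V_in − V_code = -0.91528016 − (-0.91520996094) = −70.2 µV.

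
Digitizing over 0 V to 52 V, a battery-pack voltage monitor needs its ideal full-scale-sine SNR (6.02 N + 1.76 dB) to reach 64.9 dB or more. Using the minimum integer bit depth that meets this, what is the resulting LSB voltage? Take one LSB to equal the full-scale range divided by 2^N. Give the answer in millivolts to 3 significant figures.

25.4 mV

Full-scale range = 52 V.
Required N = ⌈(64.9 − 1.76)/6.02⌉ = ⌈10.488⌉ = 11.
LSB = 52 V ÷ 2^11 = 52/2048 V = 25.4 mV.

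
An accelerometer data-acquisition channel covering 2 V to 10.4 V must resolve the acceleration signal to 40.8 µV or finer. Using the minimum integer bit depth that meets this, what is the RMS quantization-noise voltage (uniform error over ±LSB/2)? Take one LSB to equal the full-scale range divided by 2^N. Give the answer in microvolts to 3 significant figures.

9.25 µV

Span: 10.4 V − (2 V) = 8.4 V.
Levels needed ≥ 8.4/40.8 µV = 205900. 2^18 = 262144 suffices, so N_min = 18.
Step size = 8.4/262144 V = 32.043 µV.
σ_q = LSB/√12 = 32.043 µV/3.4641 = 9.25 µV.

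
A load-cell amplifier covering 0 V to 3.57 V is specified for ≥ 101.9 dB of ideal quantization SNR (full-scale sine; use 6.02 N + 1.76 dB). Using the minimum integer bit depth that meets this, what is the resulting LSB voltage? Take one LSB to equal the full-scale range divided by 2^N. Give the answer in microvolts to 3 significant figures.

27.2 µV

Full-scale range = 3.57 V.
6.02 N + 1.76 ≥ 101.9 gives N ≥ 16.635, so the minimum integer is 17.
LSB = 3.57 V / 2^17 = 27.2 µV.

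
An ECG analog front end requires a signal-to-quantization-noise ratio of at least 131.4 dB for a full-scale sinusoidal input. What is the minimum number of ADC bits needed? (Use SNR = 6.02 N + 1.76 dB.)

6.02 N + 1.76 ≥ 131.4 gives N ≥ 21.535, so the minimum integer is 22.

22 bits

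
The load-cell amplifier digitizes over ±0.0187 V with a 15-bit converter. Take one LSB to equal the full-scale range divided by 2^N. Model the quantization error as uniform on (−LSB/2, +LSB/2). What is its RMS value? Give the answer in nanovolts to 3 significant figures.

Span: 0.0187 V − (-0.0187 V) = 0.0374 V.
One LSB is 0.0374 V / 32768 = 1.1414 µV.
σ_q = LSB/√12 = 1.1414 µV/3.4641 = 329 nV.

329 nV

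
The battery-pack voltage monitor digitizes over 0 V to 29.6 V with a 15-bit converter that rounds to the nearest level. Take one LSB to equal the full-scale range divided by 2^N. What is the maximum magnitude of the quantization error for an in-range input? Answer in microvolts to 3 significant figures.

Full-scale range = 29.6 V.
Step size = 29.6/32768 V = 0.90332 mV.
Worst-case error for round-to-nearest is half an LSB: 452 µV.

452 µV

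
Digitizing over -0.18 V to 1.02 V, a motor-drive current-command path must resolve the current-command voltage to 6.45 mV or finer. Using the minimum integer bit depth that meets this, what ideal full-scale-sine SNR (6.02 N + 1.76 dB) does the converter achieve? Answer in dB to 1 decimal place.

49.9 dB

Range = 1.02 − (-0.18) = 1.2 V.
Required number of levels: 1.2/6.45 mV = 186.05; smallest N with 2^N ≥ that is 8.
Ideal SNR at N = 8: 6.02·8 + 1.76 = 49.9 dB.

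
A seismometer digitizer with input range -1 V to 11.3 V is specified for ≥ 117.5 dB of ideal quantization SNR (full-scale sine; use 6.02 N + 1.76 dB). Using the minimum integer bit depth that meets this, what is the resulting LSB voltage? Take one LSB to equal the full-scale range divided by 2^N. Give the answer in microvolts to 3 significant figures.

11.7 µV

Span: 11.3 V − (-1 V) = 12.3 V.
6.02 N + 1.76 ≥ 117.5 gives N ≥ 19.226, so the minimum integer is 20.
LSB = 12.3 V / 2^20 = 11.7 µV.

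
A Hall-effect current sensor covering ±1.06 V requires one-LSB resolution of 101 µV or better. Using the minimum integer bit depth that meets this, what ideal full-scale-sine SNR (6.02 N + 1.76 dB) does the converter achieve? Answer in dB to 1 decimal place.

92.1 dB

Span: 1.06 V − (-1.06 V) = 2.12 V.
Need 2^N ≥ 2.12 V / 101 µV = 20990 → N_min = 15.
SNR = 6.02 × 15 + 1.76 = 92.06 dB.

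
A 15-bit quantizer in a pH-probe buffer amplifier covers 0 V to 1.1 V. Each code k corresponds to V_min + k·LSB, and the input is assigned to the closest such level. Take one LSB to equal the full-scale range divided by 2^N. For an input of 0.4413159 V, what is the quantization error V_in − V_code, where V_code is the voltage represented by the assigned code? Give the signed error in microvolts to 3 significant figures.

+13.4 µV

Full-scale range = 1.1 V. LSB = 1.1 V / 2^15 ≈ 33.57 µV.
(V_in − V_min)/LSB = (0.4413159 − (0)) × 32768/1.1 = 13146.3995 → nearest code k = 13146.
V_code = 0 + (13146/32768) × 1.1 = 0.44130249023 V.
V_in − V_code = 0.4413159 − (0.44130249023) = +13.4 µV.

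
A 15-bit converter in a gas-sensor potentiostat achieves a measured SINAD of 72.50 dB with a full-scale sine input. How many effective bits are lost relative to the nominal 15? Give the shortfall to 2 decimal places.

N_eff = (72.50 − 1.76)/6.02 = 11.7508 bits.
Lost resolution: 15 − 11.7508 = 3.2492 bits.

3.25 bits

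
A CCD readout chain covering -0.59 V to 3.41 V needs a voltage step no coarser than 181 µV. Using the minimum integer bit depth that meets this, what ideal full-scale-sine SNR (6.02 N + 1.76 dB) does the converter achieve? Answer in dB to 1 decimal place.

92.1 dB

Range = 3.41 − (-0.59) = 4 V.
Need 2^N ≥ 4 V / 181 µV = 22100 → N_min = 15.
6.02(15) + 1.76 = 92.06 dB.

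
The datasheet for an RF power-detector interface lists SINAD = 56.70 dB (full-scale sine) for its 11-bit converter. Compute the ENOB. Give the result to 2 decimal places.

9.13 bits

ENOB = (SINAD − 1.76) / 6.02 = (56.70 − 1.76) / 6.02 = 54.94 / 6.02 = 9.1262.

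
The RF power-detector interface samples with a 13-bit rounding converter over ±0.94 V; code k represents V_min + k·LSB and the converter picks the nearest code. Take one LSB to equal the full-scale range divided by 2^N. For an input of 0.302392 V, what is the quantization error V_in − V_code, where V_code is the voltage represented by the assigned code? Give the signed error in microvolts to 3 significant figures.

Full-scale range = 0.94 V − (-0.94 V) = 1.88 V. LSB = 1.88 V / 2^13 ≈ 229.5 µV.
(0.302392 − (-0.94)) / LSB = 1.242392 × 8192/1.88 = 5413.6571. Nearest integer: k = 5414.
V_code = -0.94 + (5414/8192) × 1.88 = 0.3024707031 V.
Error = V_in − V_code = 0.302392 − (0.3024707031) = −78.7 µV.

−78.7 µV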